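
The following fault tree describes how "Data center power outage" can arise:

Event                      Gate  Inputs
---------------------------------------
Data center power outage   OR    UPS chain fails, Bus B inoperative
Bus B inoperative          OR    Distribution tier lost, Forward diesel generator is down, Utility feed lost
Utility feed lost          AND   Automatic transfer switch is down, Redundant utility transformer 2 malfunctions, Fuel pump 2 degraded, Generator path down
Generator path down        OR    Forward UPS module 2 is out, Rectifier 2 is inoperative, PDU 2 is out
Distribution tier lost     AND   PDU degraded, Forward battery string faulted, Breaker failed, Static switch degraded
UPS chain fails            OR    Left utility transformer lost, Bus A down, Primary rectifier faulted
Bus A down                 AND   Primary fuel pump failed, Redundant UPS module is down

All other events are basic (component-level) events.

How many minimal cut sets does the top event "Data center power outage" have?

Bus A down [AND]: one cut set from each child combined → 1 × 1 = 1 cut set(s).
UPS chain fails [OR]: union of children's cut sets → 3 cut set(s).
Distribution tier lost [AND]: one cut set from each child combined → 1 × 1 × 1 × 1 = 1 cut set(s).
Generator path down [OR]: union of children's cut sets → 3 cut set(s).
Utility feed lost [AND]: one cut set from each child combined → 1 × 1 × 1 × 3 = 3 cut set(s).
Bus B inoperative [OR]: union of children's cut sets → 5 cut set(s).
Data center power outage [OR]: union of children's cut sets → 8 cut set(s).
Minimal cut sets: {Left utility transformer lost}; {Primary fuel pump failed, Redundant UPS module is down}; {Primary rectifier faulted}; {Breaker failed, Forward battery string faulted, PDU degraded, Static switch degraded}; {Forward diesel generator is down}; {Automatic transfer switch is down, Forward UPS module 2 is out, Fuel pump 2 degraded, Redundant utility transformer 2 malfunctions}; {Automatic transfer switch is down, Fuel pump 2 degraded, Rectifier 2 is inoperative, Redundant utility transformer 2 malfunctions}; {Automatic transfer switch is down, Fuel pump 2 degraded, PDU 2 is out, Redundant utility transformer 2 malfunctions}.

8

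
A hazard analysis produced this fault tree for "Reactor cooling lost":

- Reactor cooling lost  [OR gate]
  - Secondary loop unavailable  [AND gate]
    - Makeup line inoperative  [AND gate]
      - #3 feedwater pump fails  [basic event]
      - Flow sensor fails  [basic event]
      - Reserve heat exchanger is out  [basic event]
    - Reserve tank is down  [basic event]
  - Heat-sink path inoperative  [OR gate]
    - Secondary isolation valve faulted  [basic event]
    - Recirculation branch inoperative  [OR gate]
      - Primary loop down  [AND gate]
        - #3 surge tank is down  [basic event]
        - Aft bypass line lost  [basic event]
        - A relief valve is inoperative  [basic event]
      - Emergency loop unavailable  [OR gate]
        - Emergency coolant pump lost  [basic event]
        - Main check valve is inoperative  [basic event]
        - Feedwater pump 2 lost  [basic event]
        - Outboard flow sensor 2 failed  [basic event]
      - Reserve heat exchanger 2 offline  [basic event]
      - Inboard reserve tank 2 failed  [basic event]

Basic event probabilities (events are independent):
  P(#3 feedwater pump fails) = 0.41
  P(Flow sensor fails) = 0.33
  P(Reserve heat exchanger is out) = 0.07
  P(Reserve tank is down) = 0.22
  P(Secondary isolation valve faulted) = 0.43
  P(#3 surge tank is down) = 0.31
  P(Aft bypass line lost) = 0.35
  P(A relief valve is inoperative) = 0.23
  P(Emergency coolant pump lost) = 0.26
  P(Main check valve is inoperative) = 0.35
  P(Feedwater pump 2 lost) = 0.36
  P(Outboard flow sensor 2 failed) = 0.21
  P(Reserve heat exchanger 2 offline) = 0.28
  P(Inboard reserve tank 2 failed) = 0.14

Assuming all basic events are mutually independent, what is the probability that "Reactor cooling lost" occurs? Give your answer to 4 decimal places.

P(Makeup line inoperative) [AND] = 0.41 × 0.33 × 0.07 = 0.009471
P(Secondary loop unavailable) [AND] = 0.009471 × 0.22 = 0.002084
P(Primary loop down) [AND] = 0.31 × 0.35 × 0.23 = 0.024955
P(Emergency loop unavailable) [OR] = 1 − (1−0.26) × (1−0.35) × (1−0.36) × (1−0.21) = 0.756806
P(Recirculation branch inoperative) [OR] = 1 − (1−0.024955) × (1−0.756806) × (1−0.28) × (1−0.14) = 0.853172
P(Heat-sink path inoperative) [OR] = 1 − (1−0.43) × (1−0.853172) = 0.916308
P(Reactor cooling lost) [OR] = 1 − (1−0.002084) × (1−0.916308) = 0.916482
Rounded to 4 decimal places: P(Reactor cooling lost) ≈ 0.9165.

0.9165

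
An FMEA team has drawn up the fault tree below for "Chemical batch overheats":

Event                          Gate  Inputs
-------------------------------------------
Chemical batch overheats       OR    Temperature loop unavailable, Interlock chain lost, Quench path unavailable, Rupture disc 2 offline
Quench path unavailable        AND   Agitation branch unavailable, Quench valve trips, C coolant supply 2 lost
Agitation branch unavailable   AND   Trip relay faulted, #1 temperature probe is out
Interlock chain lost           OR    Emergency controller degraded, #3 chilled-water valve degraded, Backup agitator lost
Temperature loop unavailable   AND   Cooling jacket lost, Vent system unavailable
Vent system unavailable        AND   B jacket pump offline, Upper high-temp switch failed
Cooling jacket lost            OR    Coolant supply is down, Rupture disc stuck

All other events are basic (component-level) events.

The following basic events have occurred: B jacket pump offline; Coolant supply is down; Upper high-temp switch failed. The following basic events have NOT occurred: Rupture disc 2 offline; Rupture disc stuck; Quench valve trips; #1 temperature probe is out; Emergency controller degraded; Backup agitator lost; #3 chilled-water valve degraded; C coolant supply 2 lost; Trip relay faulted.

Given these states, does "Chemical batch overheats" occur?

Cooling jacket lost [OR]: Coolant supply is down=occurs, Rupture disc stuck=not → at least one input occurs → occurs.
Vent system unavailable [AND]: B jacket pump offline=occurs, Upper high-temp switch failed=occurs → all inputs occur → occurs.
Temperature loop unavailable [AND]: Cooling jacket lost=occurs, Vent system unavailable=occurs → all inputs occur → occurs.
Interlock chain lost [OR]: Emergency controller degraded=not, #3 chilled-water valve degraded=not, Backup agitator lost=not → no input occurs → does not occur.
Agitation branch unavailable [AND]: Trip relay faulted=not, #1 temperature probe is out=not → not all inputs occur → does not occur.
Quench path unavailable [AND]: Agitation branch unavailable=not, Quench valve trips=not, C coolant supply 2 lost=not → not all inputs occur → does not occur.
Chemical batch overheats [OR]: Temperature loop unavailable=occurs, Interlock chain lost=not, Quench path unavailable=not, Rupture disc 2 offline=not → at least one input occurs → occurs.

Yes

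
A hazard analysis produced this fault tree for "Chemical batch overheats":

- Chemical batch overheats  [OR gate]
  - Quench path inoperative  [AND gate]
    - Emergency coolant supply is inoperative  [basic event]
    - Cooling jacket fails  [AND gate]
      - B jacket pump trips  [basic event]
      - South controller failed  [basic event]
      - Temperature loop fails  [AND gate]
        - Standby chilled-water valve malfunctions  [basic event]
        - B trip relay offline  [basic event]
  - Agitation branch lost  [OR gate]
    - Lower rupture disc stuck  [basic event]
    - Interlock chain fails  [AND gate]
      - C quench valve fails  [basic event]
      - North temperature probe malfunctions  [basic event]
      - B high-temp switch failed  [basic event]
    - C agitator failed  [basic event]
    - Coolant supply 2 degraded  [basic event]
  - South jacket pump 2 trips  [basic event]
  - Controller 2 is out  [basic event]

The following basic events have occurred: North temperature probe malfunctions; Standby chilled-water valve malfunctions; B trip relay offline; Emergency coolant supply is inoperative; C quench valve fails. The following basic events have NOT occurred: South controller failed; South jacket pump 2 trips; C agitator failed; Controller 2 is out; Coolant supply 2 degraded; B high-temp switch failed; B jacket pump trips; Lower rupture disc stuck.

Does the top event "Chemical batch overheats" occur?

No

Temperature loop fails [AND]: Standby chilled-water valve malfunctions=occurs, B trip relay offline=occurs → all inputs occur → occurs.
Cooling jacket fails [AND]: B jacket pump trips=not, South controller failed=not, Temperature loop fails=occurs → not all inputs occur → does not occur.
Quench path inoperative [AND]: Emergency coolant supply is inoperative=occurs, Cooling jacket fails=not → not all inputs occur → does not occur.
Interlock chain fails [AND]: C quench valve fails=occurs, North temperature probe malfunctions=occurs, B high-temp switch failed=not → not all inputs occur → does not occur.
Agitation branch lost [OR]: Lower rupture disc stuck=not, Interlock chain fails=not, C agitator failed=not, Coolant supply 2 degraded=not → no input occurs → does not occur.
Chemical batch overheats [OR]: Quench path inoperative=not, Agitation branch lost=not, South jacket pump 2 trips=not, Controller 2 is out=not → no input occurs → does not occur.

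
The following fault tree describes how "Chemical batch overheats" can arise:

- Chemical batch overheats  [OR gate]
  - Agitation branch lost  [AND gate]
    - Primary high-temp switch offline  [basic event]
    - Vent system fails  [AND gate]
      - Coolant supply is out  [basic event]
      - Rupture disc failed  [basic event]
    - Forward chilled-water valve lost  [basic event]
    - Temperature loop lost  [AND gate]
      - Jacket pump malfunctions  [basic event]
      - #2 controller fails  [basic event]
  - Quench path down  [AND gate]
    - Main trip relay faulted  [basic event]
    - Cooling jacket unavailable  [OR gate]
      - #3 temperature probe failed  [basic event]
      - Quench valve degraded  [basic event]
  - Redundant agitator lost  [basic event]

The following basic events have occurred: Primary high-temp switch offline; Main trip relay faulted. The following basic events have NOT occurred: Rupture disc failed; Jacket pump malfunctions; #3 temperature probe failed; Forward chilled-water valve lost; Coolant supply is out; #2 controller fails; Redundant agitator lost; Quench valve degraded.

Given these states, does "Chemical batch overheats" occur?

No

Vent system fails [AND]: Coolant supply is out=not, Rupture disc failed=not → not all inputs occur → does not occur.
Temperature loop lost [AND]: Jacket pump malfunctions=not, #2 controller fails=not → not all inputs occur → does not occur.
Agitation branch lost [AND]: Primary high-temp switch offline=occurs, Vent system fails=not, Forward chilled-water valve lost=not, Temperature loop lost=not → not all inputs occur → does not occur.
Cooling jacket unavailable [OR]: #3 temperature probe failed=not, Quench valve degraded=not → no input occurs → does not occur.
Quench path down [AND]: Main trip relay faulted=occurs, Cooling jacket unavailable=not → not all inputs occur → does not occur.
Chemical batch overheats [OR]: Agitation branch lost=not, Quench path down=not, Redundant agitator lost=not → no input occurs → does not occur.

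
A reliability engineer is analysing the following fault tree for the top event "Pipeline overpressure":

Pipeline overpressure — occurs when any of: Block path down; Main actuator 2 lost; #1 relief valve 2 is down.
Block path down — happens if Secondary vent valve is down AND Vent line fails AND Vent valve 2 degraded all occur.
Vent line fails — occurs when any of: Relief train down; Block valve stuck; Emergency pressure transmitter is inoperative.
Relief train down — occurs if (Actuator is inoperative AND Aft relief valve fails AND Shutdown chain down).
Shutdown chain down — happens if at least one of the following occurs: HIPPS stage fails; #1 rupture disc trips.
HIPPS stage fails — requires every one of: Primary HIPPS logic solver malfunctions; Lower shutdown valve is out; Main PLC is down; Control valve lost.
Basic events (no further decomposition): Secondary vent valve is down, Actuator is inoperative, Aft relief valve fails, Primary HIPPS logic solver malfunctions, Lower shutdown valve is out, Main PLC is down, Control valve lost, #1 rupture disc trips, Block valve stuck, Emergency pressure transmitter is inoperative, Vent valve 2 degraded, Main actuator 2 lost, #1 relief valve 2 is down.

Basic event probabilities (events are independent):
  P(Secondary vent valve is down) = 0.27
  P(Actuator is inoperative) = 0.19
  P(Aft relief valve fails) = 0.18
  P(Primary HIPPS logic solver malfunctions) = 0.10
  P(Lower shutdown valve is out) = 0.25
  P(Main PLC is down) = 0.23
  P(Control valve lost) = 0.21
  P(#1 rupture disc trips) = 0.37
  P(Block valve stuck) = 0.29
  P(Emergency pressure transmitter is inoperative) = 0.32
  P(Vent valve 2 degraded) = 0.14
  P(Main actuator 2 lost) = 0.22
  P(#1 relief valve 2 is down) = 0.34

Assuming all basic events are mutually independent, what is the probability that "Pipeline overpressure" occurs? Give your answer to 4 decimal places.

P(HIPPS stage fails) [AND] = 0.10 × 0.25 × 0.23 × 0.21 = 0.001208
P(Shutdown chain down) [OR] = 1 − (1−0.001208) × (1−0.37) = 0.370761
P(Relief train down) [AND] = 0.19 × 0.18 × 0.370761 = 0.012680
P(Vent line fails) [OR] = 1 − (1−0.012680) × (1−0.29) × (1−0.32) = 0.523322
P(Block path down) [AND] = 0.27 × 0.523322 × 0.14 = 0.019782
P(Pipeline overpressure) [OR] = 1 − (1−0.019782) × (1−0.22) × (1−0.34) = 0.495384
Rounded to 4 decimal places: P(Pipeline overpressure) ≈ 0.4954.

0.4954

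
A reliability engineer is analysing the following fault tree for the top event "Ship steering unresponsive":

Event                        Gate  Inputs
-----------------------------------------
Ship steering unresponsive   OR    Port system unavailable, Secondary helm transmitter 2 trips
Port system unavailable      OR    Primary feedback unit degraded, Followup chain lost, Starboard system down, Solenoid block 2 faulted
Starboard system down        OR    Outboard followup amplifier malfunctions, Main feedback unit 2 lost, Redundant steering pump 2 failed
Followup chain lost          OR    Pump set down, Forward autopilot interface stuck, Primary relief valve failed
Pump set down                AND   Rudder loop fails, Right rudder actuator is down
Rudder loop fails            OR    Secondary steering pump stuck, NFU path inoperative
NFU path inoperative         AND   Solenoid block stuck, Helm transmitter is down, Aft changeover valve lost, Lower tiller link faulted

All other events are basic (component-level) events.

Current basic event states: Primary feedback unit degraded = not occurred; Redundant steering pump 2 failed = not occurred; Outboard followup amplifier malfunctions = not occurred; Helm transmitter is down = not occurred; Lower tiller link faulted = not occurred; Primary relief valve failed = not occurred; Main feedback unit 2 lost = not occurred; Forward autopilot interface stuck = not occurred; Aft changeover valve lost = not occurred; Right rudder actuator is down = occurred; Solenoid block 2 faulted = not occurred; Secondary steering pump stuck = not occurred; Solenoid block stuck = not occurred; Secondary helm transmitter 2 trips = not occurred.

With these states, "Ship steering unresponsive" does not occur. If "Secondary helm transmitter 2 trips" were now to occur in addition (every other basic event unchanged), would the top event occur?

Counterfactual: set "Secondary helm transmitter 2 trips" to occurred.
NFU path inoperative [AND]: Solenoid block stuck=not, Helm transmitter is down=not, Aft changeover valve lost=not, Lower tiller link faulted=not → not all inputs occur → does not occur.
Rudder loop fails [OR]: Secondary steering pump stuck=not, NFU path inoperative=not → no input occurs → does not occur.
Pump set down [AND]: Rudder loop fails=not, Right rudder actuator is down=occurs → not all inputs occur → does not occur.
Followup chain lost [OR]: Pump set down=not, Forward autopilot interface stuck=not, Primary relief valve failed=not → no input occurs → does not occur.
Starboard system down [OR]: Outboard followup amplifier malfunctions=not, Main feedback unit 2 lost=not, Redundant steering pump 2 failed=not → no input occurs → does not occur.
Port system unavailable [OR]: Primary feedback unit degraded=not, Followup chain lost=not, Starboard system down=not, Solenoid block 2 faulted=not → no input occurs → does not occur.
Ship steering unresponsive [OR]: Port system unavailable=not, Secondary helm transmitter 2 trips=occurs → at least one input occurs → occurs.

Yes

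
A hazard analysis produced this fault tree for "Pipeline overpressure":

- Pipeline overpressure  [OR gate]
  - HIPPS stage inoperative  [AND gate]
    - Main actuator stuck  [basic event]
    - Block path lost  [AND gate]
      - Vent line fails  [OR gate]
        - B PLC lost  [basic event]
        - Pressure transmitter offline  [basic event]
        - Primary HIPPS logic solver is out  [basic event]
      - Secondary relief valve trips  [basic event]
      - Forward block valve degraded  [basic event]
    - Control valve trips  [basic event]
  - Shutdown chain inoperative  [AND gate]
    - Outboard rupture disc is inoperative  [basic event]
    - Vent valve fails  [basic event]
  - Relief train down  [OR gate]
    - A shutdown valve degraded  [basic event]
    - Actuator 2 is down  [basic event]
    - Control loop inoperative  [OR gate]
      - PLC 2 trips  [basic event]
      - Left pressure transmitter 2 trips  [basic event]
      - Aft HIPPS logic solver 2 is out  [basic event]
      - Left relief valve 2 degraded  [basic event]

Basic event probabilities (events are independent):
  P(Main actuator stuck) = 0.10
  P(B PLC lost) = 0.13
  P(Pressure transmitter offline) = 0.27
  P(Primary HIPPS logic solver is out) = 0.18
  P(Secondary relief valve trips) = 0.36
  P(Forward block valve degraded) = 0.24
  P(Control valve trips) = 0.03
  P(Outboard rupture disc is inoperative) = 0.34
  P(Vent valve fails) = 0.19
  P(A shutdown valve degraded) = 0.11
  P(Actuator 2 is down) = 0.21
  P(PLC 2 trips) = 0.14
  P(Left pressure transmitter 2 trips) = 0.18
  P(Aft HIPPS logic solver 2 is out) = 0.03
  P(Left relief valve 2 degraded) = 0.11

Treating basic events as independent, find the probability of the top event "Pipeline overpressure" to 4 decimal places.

P(Vent line fails) [OR] = 1 − (1−0.13) × (1−0.27) × (1−0.18) = 0.479218
P(Block path lost) [AND] = 0.479218 × 0.36 × 0.24 = 0.041404
P(HIPPS stage inoperative) [AND] = 0.10 × 0.041404 × 0.03 = 0.000124
P(Shutdown chain inoperative) [AND] = 0.34 × 0.19 = 0.064600
P(Control loop inoperative) [OR] = 1 − (1−0.14) × (1−0.18) × (1−0.03) × (1−0.11) = 0.391201
P(Relief train down) [OR] = 1 − (1−0.11) × (1−0.21) × (1−0.391201) = 0.571953
P(Pipeline overpressure) [OR] = 1 − (1−0.000124) × (1−0.064600) × (1−0.571953) = 0.599654
Rounded to 4 decimal places: P(Pipeline overpressure) ≈ 0.5997.

0.5997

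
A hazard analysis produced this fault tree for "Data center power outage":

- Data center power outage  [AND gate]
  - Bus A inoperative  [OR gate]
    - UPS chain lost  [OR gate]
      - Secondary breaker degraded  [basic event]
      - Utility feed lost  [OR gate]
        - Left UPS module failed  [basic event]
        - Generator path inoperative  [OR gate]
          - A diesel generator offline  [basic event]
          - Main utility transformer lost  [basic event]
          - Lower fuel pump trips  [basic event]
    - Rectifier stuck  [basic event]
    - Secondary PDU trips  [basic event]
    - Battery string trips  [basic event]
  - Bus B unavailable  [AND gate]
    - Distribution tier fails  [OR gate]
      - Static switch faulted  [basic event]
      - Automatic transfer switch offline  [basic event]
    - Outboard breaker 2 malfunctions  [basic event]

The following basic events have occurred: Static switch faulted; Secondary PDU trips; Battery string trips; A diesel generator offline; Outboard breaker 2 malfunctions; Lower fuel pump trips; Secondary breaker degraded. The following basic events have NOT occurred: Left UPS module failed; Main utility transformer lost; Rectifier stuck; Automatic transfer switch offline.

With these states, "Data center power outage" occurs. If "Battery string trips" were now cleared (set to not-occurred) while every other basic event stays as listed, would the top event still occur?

Counterfactual: set "Battery string trips" to not occurred.
Generator path inoperative [OR]: A diesel generator offline=occurs, Main utility transformer lost=not, Lower fuel pump trips=occurs → at least one input occurs → occurs.
Utility feed lost [OR]: Left UPS module failed=not, Generator path inoperative=occurs → at least one input occurs → occurs.
UPS chain lost [OR]: Secondary breaker degraded=occurs, Utility feed lost=occurs → at least one input occurs → occurs.
Bus A inoperative [OR]: UPS chain lost=occurs, Rectifier stuck=not, Secondary PDU trips=occurs, Battery string trips=not → at least one input occurs → occurs.
Distribution tier fails [OR]: Static switch faulted=occurs, Automatic transfer switch offline=not → at least one input occurs → occurs.
Bus B unavailable [AND]: Distribution tier fails=occurs, Outboard breaker 2 malfunctions=occurs → all inputs occur → occurs.
Data center power outage [AND]: Bus A inoperative=occurs, Bus B unavailable=occurs → all inputs occur → occurs.

Yes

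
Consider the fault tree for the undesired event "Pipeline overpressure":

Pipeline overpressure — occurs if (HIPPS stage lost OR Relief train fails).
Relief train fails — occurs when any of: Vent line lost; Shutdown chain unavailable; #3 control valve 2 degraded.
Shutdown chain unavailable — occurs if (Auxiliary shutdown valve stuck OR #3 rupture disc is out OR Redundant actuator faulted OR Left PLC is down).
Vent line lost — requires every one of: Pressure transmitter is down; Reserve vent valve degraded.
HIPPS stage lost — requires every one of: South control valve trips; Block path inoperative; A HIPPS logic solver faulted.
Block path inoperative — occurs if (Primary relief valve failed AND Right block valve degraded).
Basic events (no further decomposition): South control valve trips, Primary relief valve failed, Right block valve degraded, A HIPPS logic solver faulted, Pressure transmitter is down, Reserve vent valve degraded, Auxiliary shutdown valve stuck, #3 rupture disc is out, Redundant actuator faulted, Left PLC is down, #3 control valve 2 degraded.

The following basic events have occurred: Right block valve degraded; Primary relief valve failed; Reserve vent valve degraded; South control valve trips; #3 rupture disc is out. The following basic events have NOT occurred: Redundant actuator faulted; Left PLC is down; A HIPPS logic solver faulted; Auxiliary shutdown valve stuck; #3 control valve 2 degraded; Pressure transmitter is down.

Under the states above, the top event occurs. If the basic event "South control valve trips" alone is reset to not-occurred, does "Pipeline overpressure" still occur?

Yes

Counterfactual: set "South control valve trips" to not occurred.
Block path inoperative [AND]: Primary relief valve failed=occurs, Right block valve degraded=occurs → all inputs occur → occurs.
HIPPS stage lost [AND]: South control valve trips=not, Block path inoperative=occurs, A HIPPS logic solver faulted=not → not all inputs occur → does not occur.
Vent line lost [AND]: Pressure transmitter is down=not, Reserve vent valve degraded=occurs → not all inputs occur → does not occur.
Shutdown chain unavailable [OR]: Auxiliary shutdown valve stuck=not, #3 rupture disc is out=occurs, Redundant actuator faulted=not, Left PLC is down=not → at least one input occurs → occurs.
Relief train fails [OR]: Vent line lost=not, Shutdown chain unavailable=occurs, #3 control valve 2 degraded=not → at least one input occurs → occurs.
Pipeline overpressure [OR]: HIPPS stage lost=not, Relief train fails=occurs → at least one input occurs → occurs.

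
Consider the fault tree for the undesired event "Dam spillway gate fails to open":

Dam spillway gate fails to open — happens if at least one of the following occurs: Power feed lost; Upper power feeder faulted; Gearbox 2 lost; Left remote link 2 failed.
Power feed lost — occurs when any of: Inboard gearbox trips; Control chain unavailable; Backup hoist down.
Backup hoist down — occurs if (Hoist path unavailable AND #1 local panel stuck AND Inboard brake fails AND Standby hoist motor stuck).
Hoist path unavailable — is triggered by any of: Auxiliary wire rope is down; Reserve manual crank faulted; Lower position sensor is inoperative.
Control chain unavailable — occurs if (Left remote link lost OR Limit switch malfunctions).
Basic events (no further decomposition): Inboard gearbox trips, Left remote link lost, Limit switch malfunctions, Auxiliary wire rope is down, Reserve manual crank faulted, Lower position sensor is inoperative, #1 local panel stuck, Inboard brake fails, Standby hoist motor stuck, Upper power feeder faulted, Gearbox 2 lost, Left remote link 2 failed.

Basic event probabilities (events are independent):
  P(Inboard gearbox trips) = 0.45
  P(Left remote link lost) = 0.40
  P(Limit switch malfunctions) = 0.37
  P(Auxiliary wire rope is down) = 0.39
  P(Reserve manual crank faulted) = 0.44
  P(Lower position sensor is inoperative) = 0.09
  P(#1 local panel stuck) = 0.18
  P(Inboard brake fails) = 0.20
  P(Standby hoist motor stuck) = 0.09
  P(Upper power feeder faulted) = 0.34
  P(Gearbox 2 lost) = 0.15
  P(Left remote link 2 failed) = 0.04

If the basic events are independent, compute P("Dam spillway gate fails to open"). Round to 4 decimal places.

P(Control chain unavailable) [OR] = 1 − (1−0.40) × (1−0.37) = 0.622000
P(Hoist path unavailable) [OR] = 1 − (1−0.39) × (1−0.44) × (1−0.09) = 0.689144
P(Backup hoist down) [AND] = 0.689144 × 0.18 × 0.20 × 0.09 = 0.002233
P(Power feed lost) [OR] = 1 − (1−0.45) × (1−0.622000) × (1−0.002233) = 0.792564
P(Dam spillway gate fails to open) [OR] = 1 − (1−0.792564) × (1−0.34) × (1−0.15) × (1−0.04) = 0.888283
Rounded to 4 decimal places: P(Dam spillway gate fails to open) ≈ 0.8883.

0.8883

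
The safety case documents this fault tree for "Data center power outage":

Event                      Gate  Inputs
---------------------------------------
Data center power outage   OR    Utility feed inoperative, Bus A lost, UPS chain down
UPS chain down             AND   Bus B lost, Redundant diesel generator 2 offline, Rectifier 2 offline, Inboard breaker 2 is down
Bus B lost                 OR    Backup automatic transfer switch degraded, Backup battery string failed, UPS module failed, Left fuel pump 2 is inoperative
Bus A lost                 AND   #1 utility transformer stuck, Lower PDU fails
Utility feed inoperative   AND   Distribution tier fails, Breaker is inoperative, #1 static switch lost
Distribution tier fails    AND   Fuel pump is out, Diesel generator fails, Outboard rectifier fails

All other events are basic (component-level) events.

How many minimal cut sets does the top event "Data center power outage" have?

6

Distribution tier fails [AND]: one cut set from each child combined → 1 × 1 × 1 = 1 cut set(s).
Utility feed inoperative [AND]: one cut set from each child combined → 1 × 1 × 1 = 1 cut set(s).
Bus A lost [AND]: one cut set from each child combined → 1 × 1 = 1 cut set(s).
Bus B lost [OR]: union of children's cut sets → 4 cut set(s).
UPS chain down [AND]: one cut set from each child combined → 4 × 1 × 1 × 1 = 4 cut set(s).
Data center power outage [OR]: union of children's cut sets → 6 cut set(s).
Minimal cut sets: {#1 static switch lost, Breaker is inoperative, Diesel generator fails, Fuel pump is out, Outboard rectifier fails}; {#1 utility transformer stuck, Lower PDU fails}; {Backup automatic transfer switch degraded, Inboard breaker 2 is down, Rectifier 2 offline, Redundant diesel generator 2 offline}; {Backup battery string failed, Inboard breaker 2 is down, Rectifier 2 offline, Redundant diesel generator 2 offline}; {Inboard breaker 2 is down, Rectifier 2 offline, Redundant diesel generator 2 offline, UPS module failed}; {Inboard breaker 2 is down, Left fuel pump 2 is inoperative, Rectifier 2 offline, Redundant diesel generator 2 offline}.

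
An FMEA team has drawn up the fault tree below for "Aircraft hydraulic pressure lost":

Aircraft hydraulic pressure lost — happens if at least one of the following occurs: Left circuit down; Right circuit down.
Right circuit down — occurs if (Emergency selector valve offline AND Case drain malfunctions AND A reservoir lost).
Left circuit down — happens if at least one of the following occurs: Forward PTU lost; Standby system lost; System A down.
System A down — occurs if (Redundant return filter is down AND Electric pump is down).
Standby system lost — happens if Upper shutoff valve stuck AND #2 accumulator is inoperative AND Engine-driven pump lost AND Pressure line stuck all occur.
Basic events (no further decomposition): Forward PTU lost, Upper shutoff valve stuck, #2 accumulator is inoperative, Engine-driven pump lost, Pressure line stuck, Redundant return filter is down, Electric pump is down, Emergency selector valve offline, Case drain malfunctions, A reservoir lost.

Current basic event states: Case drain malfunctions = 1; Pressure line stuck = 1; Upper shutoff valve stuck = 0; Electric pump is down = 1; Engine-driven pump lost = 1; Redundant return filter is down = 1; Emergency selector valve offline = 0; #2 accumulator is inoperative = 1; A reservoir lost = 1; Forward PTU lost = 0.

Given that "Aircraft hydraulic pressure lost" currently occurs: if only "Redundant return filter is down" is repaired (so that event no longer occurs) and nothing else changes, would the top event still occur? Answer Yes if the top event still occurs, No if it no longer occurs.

Counterfactual: set "Redundant return filter is down" to not occurred.
Standby system lost [AND]: Upper shutoff valve stuck=not, #2 accumulator is inoperative=occurs, Engine-driven pump lost=occurs, Pressure line stuck=occurs → not all inputs occur → does not occur.
System A down [AND]: Redundant return filter is down=not, Electric pump is down=occurs → not all inputs occur → does not occur.
Left circuit down [OR]: Forward PTU lost=not, Standby system lost=not, System A down=not → no input occurs → does not occur.
Right circuit down [AND]: Emergency selector valve offline=not, Case drain malfunctions=occurs, A reservoir lost=occurs → not all inputs occur → does not occur.
Aircraft hydraulic pressure lost [OR]: Left circuit down=not, Right circuit down=not → no input occurs → does not occur.

No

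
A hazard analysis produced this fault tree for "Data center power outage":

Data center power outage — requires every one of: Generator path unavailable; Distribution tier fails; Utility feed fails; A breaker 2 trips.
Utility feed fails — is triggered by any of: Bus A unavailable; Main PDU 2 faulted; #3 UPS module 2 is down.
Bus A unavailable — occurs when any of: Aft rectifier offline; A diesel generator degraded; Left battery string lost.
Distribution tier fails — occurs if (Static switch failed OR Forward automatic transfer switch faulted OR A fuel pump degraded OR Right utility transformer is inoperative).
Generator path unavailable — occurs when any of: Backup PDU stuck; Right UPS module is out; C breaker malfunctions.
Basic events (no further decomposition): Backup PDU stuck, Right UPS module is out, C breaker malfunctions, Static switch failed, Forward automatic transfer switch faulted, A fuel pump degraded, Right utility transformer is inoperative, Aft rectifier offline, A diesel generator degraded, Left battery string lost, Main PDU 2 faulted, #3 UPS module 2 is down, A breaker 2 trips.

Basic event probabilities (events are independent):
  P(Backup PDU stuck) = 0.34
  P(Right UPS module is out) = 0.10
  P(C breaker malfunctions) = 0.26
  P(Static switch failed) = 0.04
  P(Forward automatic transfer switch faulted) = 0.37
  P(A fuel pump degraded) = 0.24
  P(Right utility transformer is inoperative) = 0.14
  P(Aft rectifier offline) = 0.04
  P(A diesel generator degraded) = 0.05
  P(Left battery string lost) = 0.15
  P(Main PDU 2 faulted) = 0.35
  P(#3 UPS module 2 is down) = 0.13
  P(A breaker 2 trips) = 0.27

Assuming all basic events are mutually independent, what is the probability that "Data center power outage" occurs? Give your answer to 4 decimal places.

P(Generator path unavailable) [OR] = 1 − (1−0.34) × (1−0.10) × (1−0.26) = 0.560440
P(Distribution tier fails) [OR] = 1 − (1−0.04) × (1−0.37) × (1−0.24) × (1−0.14) = 0.604703
P(Bus A unavailable) [OR] = 1 − (1−0.04) × (1−0.05) × (1−0.15) = 0.224800
P(Utility feed fails) [OR] = 1 − (1−0.224800) × (1−0.35) × (1−0.13) = 0.561624
P(Data center power outage) [AND] = 0.560440 × 0.604703 × 0.561624 × 0.27 = 0.051390
Rounded to 4 decimal places: P(Data center power outage) ≈ 0.0514.

0.0514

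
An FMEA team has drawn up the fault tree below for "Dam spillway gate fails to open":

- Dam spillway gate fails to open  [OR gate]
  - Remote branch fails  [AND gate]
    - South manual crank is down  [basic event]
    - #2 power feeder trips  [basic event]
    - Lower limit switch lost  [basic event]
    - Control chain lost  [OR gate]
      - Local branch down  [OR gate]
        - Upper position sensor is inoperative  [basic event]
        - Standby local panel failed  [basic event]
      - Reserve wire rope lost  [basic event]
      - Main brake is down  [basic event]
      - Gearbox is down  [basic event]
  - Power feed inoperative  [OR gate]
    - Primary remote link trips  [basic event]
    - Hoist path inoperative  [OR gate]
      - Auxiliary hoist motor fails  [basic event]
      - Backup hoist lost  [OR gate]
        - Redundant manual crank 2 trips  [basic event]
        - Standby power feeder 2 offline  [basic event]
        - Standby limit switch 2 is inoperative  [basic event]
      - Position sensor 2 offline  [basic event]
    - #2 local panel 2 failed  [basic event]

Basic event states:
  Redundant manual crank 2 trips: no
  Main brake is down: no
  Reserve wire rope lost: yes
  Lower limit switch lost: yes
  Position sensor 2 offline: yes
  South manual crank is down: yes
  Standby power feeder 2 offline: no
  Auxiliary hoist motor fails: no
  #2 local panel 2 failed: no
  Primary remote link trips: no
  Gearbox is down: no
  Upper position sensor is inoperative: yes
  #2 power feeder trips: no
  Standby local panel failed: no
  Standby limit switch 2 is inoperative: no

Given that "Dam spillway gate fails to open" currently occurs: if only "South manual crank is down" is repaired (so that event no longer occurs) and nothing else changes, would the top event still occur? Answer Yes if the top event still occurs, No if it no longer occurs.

Yes

Counterfactual: set "South manual crank is down" to not occurred.
Local branch down [OR]: Upper position sensor is inoperative=occurs, Standby local panel failed=not → at least one input occurs → occurs.
Control chain lost [OR]: Local branch down=occurs, Reserve wire rope lost=occurs, Main brake is down=not, Gearbox is down=not → at least one input occurs → occurs.
Remote branch fails [AND]: South manual crank is down=not, #2 power feeder trips=not, Lower limit switch lost=occurs, Control chain lost=occurs → not all inputs occur → does not occur.
Backup hoist lost [OR]: Redundant manual crank 2 trips=not, Standby power feeder 2 offline=not, Standby limit switch 2 is inoperative=not → no input occurs → does not occur.
Hoist path inoperative [OR]: Auxiliary hoist motor fails=not, Backup hoist lost=not, Position sensor 2 offline=occurs → at least one input occurs → occurs.
Power feed inoperative [OR]: Primary remote link trips=not, Hoist path inoperative=occurs, #2 local panel 2 failed=not → at least one input occurs → occurs.
Dam spillway gate fails to open [OR]: Remote branch fails=not, Power feed inoperative=occurs → at least one input occurs → occurs.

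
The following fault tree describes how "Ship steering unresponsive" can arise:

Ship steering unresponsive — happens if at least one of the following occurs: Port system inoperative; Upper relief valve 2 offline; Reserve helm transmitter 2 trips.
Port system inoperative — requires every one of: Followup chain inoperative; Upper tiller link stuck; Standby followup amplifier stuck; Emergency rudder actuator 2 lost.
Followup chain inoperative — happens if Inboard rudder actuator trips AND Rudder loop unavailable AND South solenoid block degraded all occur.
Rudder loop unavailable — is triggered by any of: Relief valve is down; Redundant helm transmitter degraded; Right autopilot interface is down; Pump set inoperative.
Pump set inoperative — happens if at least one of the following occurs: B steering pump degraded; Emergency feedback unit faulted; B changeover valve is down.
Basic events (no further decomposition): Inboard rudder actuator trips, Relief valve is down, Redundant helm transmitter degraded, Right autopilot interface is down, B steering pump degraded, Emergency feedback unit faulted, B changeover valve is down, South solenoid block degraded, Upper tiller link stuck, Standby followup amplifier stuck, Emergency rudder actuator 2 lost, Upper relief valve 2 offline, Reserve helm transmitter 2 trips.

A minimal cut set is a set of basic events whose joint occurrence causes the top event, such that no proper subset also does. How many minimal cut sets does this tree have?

8

Pump set inoperative [OR]: union of children's cut sets → 3 cut set(s).
Rudder loop unavailable [OR]: union of children's cut sets → 6 cut set(s).
Followup chain inoperative [AND]: one cut set from each child combined → 1 × 6 × 1 = 6 cut set(s).
Port system inoperative [AND]: one cut set from each child combined → 6 × 1 × 1 × 1 = 6 cut set(s).
Ship steering unresponsive [OR]: union of children's cut sets → 8 cut set(s).
Minimal cut sets: {Emergency rudder actuator 2 lost, Inboard rudder actuator trips, Relief valve is down, South solenoid block degraded, Standby followup amplifier stuck, Upper tiller link stuck}; {Emergency rudder actuator 2 lost, Inboard rudder actuator trips, Redundant helm transmitter degraded, South solenoid block degraded, Standby followup amplifier stuck, Upper tiller link stuck}; {Emergency rudder actuator 2 lost, Inboard rudder actuator trips, Right autopilot interface is down, South solenoid block degraded, Standby followup amplifier stuck, Upper tiller link stuck}; {B steering pump degraded, Emergency rudder actuator 2 lost, Inboard rudder actuator trips, South solenoid block degraded, Standby followup amplifier stuck, Upper tiller link stuck}; {Emergency feedback unit faulted, Emergency rudder actuator 2 lost, Inboard rudder actuator trips, South solenoid block degraded, Standby followup amplifier stuck, Upper tiller link stuck}; {B changeover valve is down, Emergency rudder actuator 2 lost, Inboard rudder actuator trips, South solenoid block degraded, Standby followup amplifier stuck, Upper tiller link stuck}; {Upper relief valve 2 offline}; {Reserve helm transmitter 2 trips}.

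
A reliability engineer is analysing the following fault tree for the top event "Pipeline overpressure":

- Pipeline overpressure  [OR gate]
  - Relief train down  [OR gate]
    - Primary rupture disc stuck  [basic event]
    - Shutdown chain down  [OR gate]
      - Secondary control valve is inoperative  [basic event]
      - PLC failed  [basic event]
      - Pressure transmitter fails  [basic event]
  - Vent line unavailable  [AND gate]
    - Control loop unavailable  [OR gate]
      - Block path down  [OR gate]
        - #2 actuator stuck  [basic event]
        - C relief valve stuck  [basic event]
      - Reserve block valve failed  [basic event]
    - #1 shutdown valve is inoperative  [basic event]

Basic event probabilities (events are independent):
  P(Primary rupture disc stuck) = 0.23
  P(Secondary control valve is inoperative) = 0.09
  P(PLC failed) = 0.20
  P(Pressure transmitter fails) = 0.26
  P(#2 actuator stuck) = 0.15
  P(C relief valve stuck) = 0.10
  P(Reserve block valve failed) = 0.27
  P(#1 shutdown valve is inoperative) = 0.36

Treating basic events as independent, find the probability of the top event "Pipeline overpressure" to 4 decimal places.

P(Shutdown chain down) [OR] = 1 − (1−0.09) × (1−0.20) × (1−0.26) = 0.461280
P(Relief train down) [OR] = 1 − (1−0.23) × (1−0.461280) = 0.585186
P(Block path down) [OR] = 1 − (1−0.15) × (1−0.10) = 0.235000
P(Control loop unavailable) [OR] = 1 − (1−0.235000) × (1−0.27) = 0.441550
P(Vent line unavailable) [AND] = 0.441550 × 0.36 = 0.158958
P(Pipeline overpressure) [OR] = 1 − (1−0.585186) × (1−0.158958) = 0.651124
Rounded to 4 decimal places: P(Pipeline overpressure) ≈ 0.6511.

0.6511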